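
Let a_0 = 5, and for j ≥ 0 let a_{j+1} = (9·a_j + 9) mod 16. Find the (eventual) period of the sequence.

a_0 = 5,  a_1 = 6,  a_2 = 15,  a_3 = 0,  a_4 = 9,  a_5 = 10,  a_6 = 3,  a_7 = 4,  a_8 = 13,  a_9 = 14,  a_{10} = 7,  a_{11} = 8,  a_{12} = 1,  a_{13} = 2,  a_{14} = 11,  a_{15} = 12,  a_{16} = 5.
Since a_{16} = a_0 = 5, the sequence is periodic with period 16.

16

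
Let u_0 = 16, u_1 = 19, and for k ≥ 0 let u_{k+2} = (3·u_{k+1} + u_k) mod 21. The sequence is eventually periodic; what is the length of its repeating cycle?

u_0 = 16, u_1 = 19, u_2 = 10, u_3 = 7, u_4 = 10, u_5 = 16, u_6 = 16, u_7 = 1, u_8 = 19, u_9 = 16, u_{10} = 4, u_{11} = 7, u_{12} = 4, u_{13} = 19, u_{14} = 19, u_{15} = 13, u_{16} = 16, u_{17} = 19.
Since (u_{16}, u_{17}) = (u_0, u_1) = (16, 19) (two consecutive terms determine the rest), the sequence is periodic with period 16.

16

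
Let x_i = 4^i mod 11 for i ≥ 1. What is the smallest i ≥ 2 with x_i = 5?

2

x_1 = 4,  x_2 = 5,  x_3 = 9,  x_4 = 3,  x_5 = 1,  x_6 = 4.
Since x_6 = x_1 = 4, the sequence is periodic with period 5.
The value 5 first appears (with i ≥ 2) at x_2.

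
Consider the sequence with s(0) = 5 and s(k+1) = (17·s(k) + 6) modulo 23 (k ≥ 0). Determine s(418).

5

s(0) = 5; s(1) = 22; s(2) = 12; s(3) = 3; s(4) = 11; s(5) = 9; s(6) = 21; s(7) = 18; s(8) = 13; s(9) = 20; s(10) = 1; s(11) = 0; s(12) = 6; s(13) = 16; s(14) = 2; s(15) = 17; s(16) = 19; s(17) = 7; s(18) = 10; s(19) = 15; s(20) = 8; s(21) = 4; s(22) = 5.
Since s(22) = s(0) = 5, the sequence is periodic with period 22.
So s(418) = s(0 + ((418-0) mod 22)) = s(0) = 5.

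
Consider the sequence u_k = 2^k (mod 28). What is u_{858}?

Computing terms: u_0 = 1,  u_1 = 2,  u_2 = 4,  u_3 = 8,  u_4 = 16,  u_5 = 4.
Since u_5 = u_2 = 4, the sequence is eventually periodic: after a pre-period of length 2 it cycles with period 3.
For k ≥ 2, u_k depends only on (k - 2) mod 3. (858 - 2) mod 3 = 1, so u_{858} = u_3 = 8.

8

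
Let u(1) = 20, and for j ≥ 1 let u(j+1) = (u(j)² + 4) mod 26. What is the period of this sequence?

6

Listing terms: u(1) = 20; u(2) = 14; u(3) = 18; u(4) = 16; u(5) = 0; u(6) = 4; u(7) = 20.
Since u(7) = u(1) = 20, the sequence is periodic with period 6.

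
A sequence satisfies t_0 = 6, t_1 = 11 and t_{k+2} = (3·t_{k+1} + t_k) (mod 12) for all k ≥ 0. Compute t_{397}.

Listing terms: t_0 = 6,  t_1 = 11,  t_2 = 3,  t_3 = 8,  t_4 = 3,  t_5 = 5,  t_6 = 6,  t_7 = 11.
The sequence repeats with period 6.
(397 - 0) mod 6 = 1, so t_{397} = t_1 = 11.

11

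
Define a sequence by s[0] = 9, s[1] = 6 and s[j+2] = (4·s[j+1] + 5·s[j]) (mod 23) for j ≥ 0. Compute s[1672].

We have s[0] = 9; s[1] = 6; s[2] = 0; s[3] = 7; s[4] = 5; s[5] = 9; s[6] = 15; s[7] = 13; s[8] = 12; s[9] = 21; s[10] = 6; s[11] = 14; s[12] = 17; s[13] = 0; s[14] = 16; s[15] = 18; s[16] = 14; s[17] = 8; s[18] = 10; s[19] = 11; s[20] = 2; s[21] = 17; s[22] = 9; s[23] = 6.
The sequence repeats with period 22.
(1672 - 0) mod 22 = 0, so s[1672] = s[0] = 9.

9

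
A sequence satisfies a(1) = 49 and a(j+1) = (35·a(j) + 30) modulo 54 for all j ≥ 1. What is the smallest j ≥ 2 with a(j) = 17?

2

Listing terms: a(1) = 49; a(2) = 17; a(3) = 31; a(4) = 35; a(5) = 13; a(6) = 53; a(7) = 49.
The sequence repeats with period 6.
The value 17 first appears (with j ≥ 2) at a(2).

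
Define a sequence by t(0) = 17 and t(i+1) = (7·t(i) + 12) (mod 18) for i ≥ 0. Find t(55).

5

t(0) = 17; t(1) = 5; t(2) = 11; t(3) = 17.
The sequence repeats with period 3.
(55 - 0) mod 3 = 1, so t(55) = t(1) = 5.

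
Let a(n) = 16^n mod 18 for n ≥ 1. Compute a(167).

Listing terms: a(1) = 16; a(2) = 4; a(3) = 10; a(4) = 16.
Since a(4) = a(1) = 16, the sequence is periodic with period 3.
(167 - 1) mod 3 = 1, so a(167) = a(2) = 4.

4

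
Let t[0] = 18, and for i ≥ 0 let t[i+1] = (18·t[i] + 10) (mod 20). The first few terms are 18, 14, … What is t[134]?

2

We have t[0] = 18,  t[1] = 14,  t[2] = 2,  t[3] = 6,  t[4] = 18.
Since t[4] = t[0] = 18, the sequence is periodic with period 4.
(134 - 0) mod 4 = 2, so t[134] = t[2] = 2.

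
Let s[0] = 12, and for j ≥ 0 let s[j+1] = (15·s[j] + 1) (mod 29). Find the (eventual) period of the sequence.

s[0] = 12; s[1] = 7; s[2] = 19; s[3] = 25; s[4] = 28; s[5] = 15; s[6] = 23; s[7] = 27; s[8] = 0; s[9] = 1; s[10] = 16; s[11] = 9; s[12] = 20; s[13] = 11; s[14] = 21; s[15] = 26; s[16] = 14; s[17] = 8; s[18] = 5; s[19] = 18; s[20] = 10; s[21] = 6; s[22] = 4; s[23] = 3; s[24] = 17; s[25] = 24; s[26] = 13; s[27] = 22; s[28] = 12.
The sequence repeats with period 28.

28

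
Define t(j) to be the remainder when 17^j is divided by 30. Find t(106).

19

We have t(1) = 17,  t(2) = 19,  t(3) = 23,  t(4) = 1,  t(5) = 17.
Since t(5) = t(1) = 17, the sequence is periodic with period 4.
(106 - 1) mod 4 = 1, so t(106) = t(2) = 19.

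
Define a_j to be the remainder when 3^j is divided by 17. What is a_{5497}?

14

Listing terms: a_0 = 1, a_1 = 3, a_2 = 9, a_3 = 10, a_4 = 13, a_5 = 5, a_6 = 15, a_7 = 11, a_8 = 16, a_9 = 14, a_{10} = 8, a_{11} = 7, a_{12} = 4, a_{13} = 12, a_{14} = 2, a_{15} = 6, a_{16} = 1.
The sequence repeats with period 16.
So a_{5497} = a_{0 + ((5497-0) mod 16)} = a_9 = 14.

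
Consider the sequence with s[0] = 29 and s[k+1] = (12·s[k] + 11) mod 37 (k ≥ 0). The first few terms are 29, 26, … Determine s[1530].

29

Listing terms: s[0] = 29, s[1] = 26, s[2] = 27, s[3] = 2, s[4] = 35, s[5] = 24, s[6] = 3, s[7] = 10, s[8] = 20, s[9] = 29.
The sequence repeats with period 9.
(1530 - 0) mod 9 = 0, so s[1530] = s[0] = 29.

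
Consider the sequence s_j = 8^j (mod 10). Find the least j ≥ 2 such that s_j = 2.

s_1 = 8,  s_2 = 4,  s_3 = 2,  s_4 = 6,  s_5 = 8.
Since s_5 = s_1 = 8, the sequence is periodic with period 4.
The value 2 first appears (with j ≥ 2) at s_3.

3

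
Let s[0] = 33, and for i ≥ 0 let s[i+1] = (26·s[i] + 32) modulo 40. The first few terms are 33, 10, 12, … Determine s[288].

We have s[0] = 33, s[1] = 10, s[2] = 12, s[3] = 24, s[4] = 16, s[5] = 8, s[6] = 0, s[7] = 32, s[8] = 24.
Since s[8] = s[3] = 24, the sequence is eventually periodic: after a pre-period of length 3 it cycles with period 5.
For i ≥ 3, s[i] depends only on (i - 3) mod 5. (288 - 3) mod 5 = 0, so s[288] = s[3] = 24.

24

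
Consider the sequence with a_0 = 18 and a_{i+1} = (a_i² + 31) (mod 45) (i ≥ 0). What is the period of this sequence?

3

a_0 = 18, a_1 = 40, a_2 = 11, a_3 = 17, a_4 = 5, a_5 = 11.
Since a_5 = a_2 = 11, the sequence is eventually periodic: after a pre-period of length 2 it cycles with period 3.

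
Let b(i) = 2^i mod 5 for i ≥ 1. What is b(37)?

2

b(1) = 2, b(2) = 4, b(3) = 3, b(4) = 1, b(5) = 2.
The sequence repeats with period 4.
(37 - 1) mod 4 = 0, so b(37) = b(1) = 2.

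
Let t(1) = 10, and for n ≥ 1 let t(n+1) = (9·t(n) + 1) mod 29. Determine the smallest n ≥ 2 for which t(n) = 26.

8

Listing terms: t(1) = 10; t(2) = 4; t(3) = 8; t(4) = 15; t(5) = 20; t(6) = 7; t(7) = 6; t(8) = 26; t(9) = 3; t(10) = 28; t(11) = 21; t(12) = 16; t(13) = 0; t(14) = 1; t(15) = 10.
Since t(15) = t(1) = 10, the sequence is periodic with period 14.
The value 26 first appears (with n ≥ 2) at t(8).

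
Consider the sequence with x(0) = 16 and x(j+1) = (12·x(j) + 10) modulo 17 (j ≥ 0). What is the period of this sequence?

Listing terms: x(0) = 16, x(1) = 15, x(2) = 3, x(3) = 12, x(4) = 1, x(5) = 5, x(6) = 2, x(7) = 0, x(8) = 10, x(9) = 11, x(10) = 6, x(11) = 14, x(12) = 8, x(13) = 4, x(14) = 7, x(15) = 9, x(16) = 16.
The sequence repeats with period 16.

16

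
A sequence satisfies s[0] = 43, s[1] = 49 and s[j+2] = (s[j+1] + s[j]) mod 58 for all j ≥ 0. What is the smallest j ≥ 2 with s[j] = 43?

Computing terms: s[0] = 43,  s[1] = 49,  s[2] = 34,  s[3] = 25,  s[4] = 1,  s[5] = 26,  s[6] = 27,  s[7] = 53,  s[8] = 22,  s[9] = 17,  s[10] = 39,  s[11] = 56,  s[12] = 37,  s[13] = 35,  s[14] = 14,  s[15] = 49,  s[16] = 5,  s[17] = 54,  s[18] = 1,  s[19] = 55,  s[20] = 56,  s[21] = 53,  s[22] = 51,  s[23] = 46,  s[24] = 39,  s[25] = 27,  s[26] = 8,  s[27] = 35,  s[28] = 43,  s[29] = 20,  s[30] = 5,  s[31] = 25,  s[32] = 30,  s[33] = 55,  s[34] = 27,  s[35] = 24,  s[36] = 51,  s[37] = 17,  s[38] = 10,  s[39] = 27,  s[40] = 37,  s[41] = 6,  s[42] = 43,  s[43] = 49.
Since (s[42], s[43]) = (s[0], s[1]) = (43, 49) (two consecutive terms determine the rest), the sequence is periodic with period 42.
The value 43 first appears (with j ≥ 2) at s[28].

28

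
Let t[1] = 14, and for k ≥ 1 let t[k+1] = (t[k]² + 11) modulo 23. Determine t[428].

1

t[1] = 14,  t[2] = 0,  t[3] = 11,  t[4] = 17,  t[5] = 1,  t[6] = 12,  t[7] = 17.
Since t[7] = t[4] = 17, the sequence is eventually periodic: after a pre-period of length 3 it cycles with period 3.
For k ≥ 4, t[k] depends only on (k - 4) mod 3. (428 - 4) mod 3 = 1, so t[428] = t[5] = 1.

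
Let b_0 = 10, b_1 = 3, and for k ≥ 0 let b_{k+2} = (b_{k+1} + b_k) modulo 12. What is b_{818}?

1

Computing terms: b_0 = 10,  b_1 = 3,  b_2 = 1,  b_3 = 4,  b_4 = 5,  b_5 = 9,  b_6 = 2,  b_7 = 11,  b_8 = 1,  b_9 = 0,  b_{10} = 1,  b_{11} = 1,  b_{12} = 2,  b_{13} = 3,  b_{14} = 5,  b_{15} = 8,  b_{16} = 1,  b_{17} = 9,  b_{18} = 10,  b_{19} = 7,  b_{20} = 5,  b_{21} = 0,  b_{22} = 5,  b_{23} = 5,  b_{24} = 10,  b_{25} = 3.
The sequence repeats with period 24.
So b_{818} = b_{0 + ((818-0) mod 24)} = b_2 = 1.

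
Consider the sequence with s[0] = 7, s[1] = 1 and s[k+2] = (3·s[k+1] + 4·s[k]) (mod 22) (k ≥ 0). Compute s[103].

s[0] = 7, s[1] = 1, s[2] = 9, s[3] = 9, s[4] = 19, s[5] = 5, s[6] = 3, s[7] = 7, s[8] = 11, s[9] = 17, s[10] = 7, s[11] = 1.
The sequence repeats with period 10.
(103 - 0) mod 10 = 3, so s[103] = s[3] = 9.

9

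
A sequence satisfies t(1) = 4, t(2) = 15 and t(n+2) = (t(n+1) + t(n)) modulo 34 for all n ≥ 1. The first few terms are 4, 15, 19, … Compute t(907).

t(1) = 4; t(2) = 15; t(3) = 19; t(4) = 0; t(5) = 19; t(6) = 19; t(7) = 4; t(8) = 23; t(9) = 27; t(10) = 16; t(11) = 9; t(12) = 25; t(13) = 0; t(14) = 25; t(15) = 25; t(16) = 16; t(17) = 7; t(18) = 23; t(19) = 30; t(20) = 19; t(21) = 15; t(22) = 0; t(23) = 15; t(24) = 15; t(25) = 30; t(26) = 11; t(27) = 7; t(28) = 18; t(29) = 25; t(30) = 9; t(31) = 0; t(32) = 9; t(33) = 9; t(34) = 18; t(35) = 27; t(36) = 11; t(37) = 4; t(38) = 15.
The sequence repeats with period 36.
So t(907) = t(1 + ((907-1) mod 36)) = t(7) = 4.

4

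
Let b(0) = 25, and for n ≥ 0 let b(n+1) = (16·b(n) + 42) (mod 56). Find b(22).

50

We have b(0) = 25; b(1) = 50; b(2) = 2; b(3) = 18; b(4) = 50.
Since b(4) = b(1) = 50, the sequence is eventually periodic: after a pre-period of length 1 it cycles with period 3.
For n ≥ 1, b(n) depends only on (n - 1) mod 3. (22 - 1) mod 3 = 0, so b(22) = b(1) = 50.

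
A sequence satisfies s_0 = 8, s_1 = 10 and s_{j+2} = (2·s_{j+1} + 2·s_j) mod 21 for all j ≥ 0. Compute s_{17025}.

s_0 = 8; s_1 = 10; s_2 = 15; s_3 = 8; s_4 = 4; s_5 = 3; s_6 = 14; s_7 = 13; s_8 = 12; s_9 = 8; s_{10} = 19; s_{11} = 12; s_{12} = 20; s_{13} = 1; s_{14} = 0; s_{15} = 2; s_{16} = 4; s_{17} = 12; s_{18} = 11; s_{19} = 4; s_{20} = 9; s_{21} = 5; s_{22} = 7; s_{23} = 3; s_{24} = 20; s_{25} = 4; s_{26} = 6; s_{27} = 20; s_{28} = 10; s_{29} = 18; s_{30} = 14; s_{31} = 1; s_{32} = 9; s_{33} = 20; s_{34} = 16; s_{35} = 9; s_{36} = 8; s_{37} = 13; s_{38} = 0; s_{39} = 5; s_{40} = 10; s_{41} = 9; s_{42} = 17; s_{43} = 10; s_{44} = 12; s_{45} = 2; s_{46} = 7; s_{47} = 18; s_{48} = 8; s_{49} = 10.
The sequence repeats with period 48.
(17025 - 0) mod 48 = 33, so s_{17025} = s_{33} = 20.

20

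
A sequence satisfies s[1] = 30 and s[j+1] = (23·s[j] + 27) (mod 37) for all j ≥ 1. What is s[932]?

34

We have s[1] = 30; s[2] = 14; s[3] = 16; s[4] = 25; s[5] = 10; s[6] = 35; s[7] = 18; s[8] = 34; s[9] = 32; s[10] = 23; s[11] = 1; s[12] = 13; s[13] = 30.
The sequence repeats with period 12.
(932 - 1) mod 12 = 7, so s[932] = s[8] = 34.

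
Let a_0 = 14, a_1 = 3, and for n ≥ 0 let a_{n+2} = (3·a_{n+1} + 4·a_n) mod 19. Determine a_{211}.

a_0 = 14; a_1 = 3; a_2 = 8; a_3 = 17; a_4 = 7; a_5 = 13; a_6 = 10; a_7 = 6; a_8 = 1; a_9 = 8; a_{10} = 9; a_{11} = 2; a_{12} = 4; a_{13} = 1; a_{14} = 0; a_{15} = 4; a_{16} = 12; a_{17} = 14; a_{18} = 14; a_{19} = 3.
Since (a_{18}, a_{19}) = (a_0, a_1) = (14, 3) (two consecutive terms determine the rest), the sequence is periodic with period 18.
So a_{211} = a_{0 + ((211-0) mod 18)} = a_{13} = 1.

1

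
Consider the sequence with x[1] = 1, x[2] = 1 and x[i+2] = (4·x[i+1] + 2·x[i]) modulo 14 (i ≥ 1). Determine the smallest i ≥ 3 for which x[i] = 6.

We have x[1] = 1,  x[2] = 1,  x[3] = 6,  x[4] = 12,  x[5] = 4,  x[6] = 12,  x[7] = 0,  x[8] = 10,  x[9] = 12,  x[10] = 12,  x[11] = 2,  x[12] = 4,  x[13] = 6,  x[14] = 4,  x[15] = 0,  x[16] = 8,  x[17] = 4,  x[18] = 4,  x[19] = 10,  x[20] = 6,  x[21] = 2,  x[22] = 6,  x[23] = 0,  x[24] = 12,  x[25] = 6,  x[26] = 6,  x[27] = 8,  x[28] = 2,  x[29] = 10,  x[30] = 2,  x[31] = 0,  x[32] = 4,  x[33] = 2,  x[34] = 2,  x[35] = 12,  x[36] = 10,  x[37] = 8,  x[38] = 10,  x[39] = 0,  x[40] = 6,  x[41] = 10,  x[42] = 10,  x[43] = 4,  x[44] = 8,  x[45] = 12,  x[46] = 8,  x[47] = 0,  x[48] = 2,  x[49] = 8,  x[50] = 8,  x[51] = 6,  x[52] = 12.
Since (x[51], x[52]) = (x[3], x[4]) = (6, 12) (two consecutive terms determine the rest), the sequence is eventually periodic: after a pre-period of length 2 it cycles with period 48.
The value 6 first appears (with i ≥ 3) at x[3].

3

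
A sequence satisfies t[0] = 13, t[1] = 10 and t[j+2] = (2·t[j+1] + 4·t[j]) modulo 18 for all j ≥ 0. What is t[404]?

2

We have t[0] = 13,  t[1] = 10,  t[2] = 0,  t[3] = 4,  t[4] = 8,  t[5] = 14,  t[6] = 6,  t[7] = 14,  t[8] = 16,  t[9] = 16,  t[10] = 6,  t[11] = 4,  t[12] = 14,  t[13] = 8,  t[14] = 0,  t[15] = 14,  t[16] = 10,  t[17] = 4,  t[18] = 12,  t[19] = 4,  t[20] = 2,  t[21] = 2,  t[22] = 12,  t[23] = 14,  t[24] = 4,  t[25] = 10,  t[26] = 0.
Since (t[25], t[26]) = (t[1], t[2]) = (10, 0) (two consecutive terms determine the rest), the sequence is eventually periodic: after a pre-period of length 1 it cycles with period 24.
For j ≥ 1, t[j] depends only on (j - 1) mod 24. (404 - 1) mod 24 = 19, so t[404] = t[20] = 2.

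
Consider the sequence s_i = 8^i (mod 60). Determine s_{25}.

We have s_0 = 1, s_1 = 8, s_2 = 4, s_3 = 32, s_4 = 16, s_5 = 8.
Since s_5 = s_1 = 8, the sequence is eventually periodic: after a pre-period of length 1 it cycles with period 4.
For i ≥ 1, s_i depends only on (i - 1) mod 4. (25 - 1) mod 4 = 0, so s_{25} = s_1 = 8.

8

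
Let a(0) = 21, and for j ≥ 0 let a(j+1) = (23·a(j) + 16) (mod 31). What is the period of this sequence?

We have a(0) = 21, a(1) = 3, a(2) = 23, a(3) = 18, a(4) = 27, a(5) = 17, a(6) = 4, a(7) = 15, a(8) = 20, a(9) = 11, a(10) = 21.
Since a(10) = a(0) = 21, the sequence is periodic with period 10.

10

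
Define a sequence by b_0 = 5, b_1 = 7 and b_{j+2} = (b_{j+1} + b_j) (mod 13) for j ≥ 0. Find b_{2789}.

Listing terms: b_0 = 5,  b_1 = 7,  b_2 = 12,  b_3 = 6,  b_4 = 5,  b_5 = 11,  b_6 = 3,  b_7 = 1,  b_8 = 4,  b_9 = 5,  b_{10} = 9,  b_{11} = 1,  b_{12} = 10,  b_{13} = 11,  b_{14} = 8,  b_{15} = 6,  b_{16} = 1,  b_{17} = 7,  b_{18} = 8,  b_{19} = 2,  b_{20} = 10,  b_{21} = 12,  b_{22} = 9,  b_{23} = 8,  b_{24} = 4,  b_{25} = 12,  b_{26} = 3,  b_{27} = 2,  b_{28} = 5,  b_{29} = 7.
Since (b_{28}, b_{29}) = (b_0, b_1) = (5, 7) (two consecutive terms determine the rest), the sequence is periodic with period 28.
So b_{2789} = b_{0 + ((2789-0) mod 28)} = b_{17} = 7.

7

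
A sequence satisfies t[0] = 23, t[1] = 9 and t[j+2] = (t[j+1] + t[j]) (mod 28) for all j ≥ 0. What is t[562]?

25

Computing terms: t[0] = 23,  t[1] = 9,  t[2] = 4,  t[3] = 13,  t[4] = 17,  t[5] = 2,  t[6] = 19,  t[7] = 21,  t[8] = 12,  t[9] = 5,  t[10] = 17,  t[11] = 22,  t[12] = 11,  t[13] = 5,  t[14] = 16,  t[15] = 21,  t[16] = 9,  t[17] = 2,  t[18] = 11,  t[19] = 13,  t[20] = 24,  t[21] = 9,  t[22] = 5,  t[23] = 14,  t[24] = 19,  t[25] = 5,  t[26] = 24,  t[27] = 1,  t[28] = 25,  t[29] = 26,  t[30] = 23,  t[31] = 21,  t[32] = 16,  t[33] = 9,  t[34] = 25,  t[35] = 6,  t[36] = 3,  t[37] = 9,  t[38] = 12,  t[39] = 21,  t[40] = 5,  t[41] = 26,  t[42] = 3,  t[43] = 1,  t[44] = 4,  t[45] = 5,  t[46] = 9,  t[47] = 14,  t[48] = 23,  t[49] = 9.
The sequence repeats with period 48.
So t[562] = t[0 + ((562-0) mod 48)] = t[34] = 25.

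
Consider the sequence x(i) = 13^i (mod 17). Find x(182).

We have x(0) = 1, x(1) = 13, x(2) = 16, x(3) = 4, x(4) = 1.
The sequence repeats with period 4.
(182 - 0) mod 4 = 2, so x(182) = x(2) = 16.

16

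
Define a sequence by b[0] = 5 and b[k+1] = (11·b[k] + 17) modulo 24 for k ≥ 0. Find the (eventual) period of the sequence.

We have b[0] = 5; b[1] = 0; b[2] = 17; b[3] = 12; b[4] = 5.
Since b[4] = b[0] = 5, the sequence is periodic with period 4.

4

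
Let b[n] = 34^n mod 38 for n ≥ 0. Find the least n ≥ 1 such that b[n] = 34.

We have b[0] = 1; b[1] = 34; b[2] = 16; b[3] = 12; b[4] = 28; b[5] = 2; b[6] = 30; b[7] = 32; b[8] = 24; b[9] = 18; b[10] = 4; b[11] = 22; b[12] = 26; b[13] = 10; b[14] = 36; b[15] = 8; b[16] = 6; b[17] = 14; b[18] = 20; b[19] = 34.
Since b[19] = b[1] = 34, the sequence is eventually periodic: after a pre-period of length 1 it cycles with period 18.
The value 34 first appears (with n ≥ 1) at b[1].

1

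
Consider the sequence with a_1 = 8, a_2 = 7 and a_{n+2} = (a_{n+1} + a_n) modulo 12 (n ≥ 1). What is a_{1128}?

a_1 = 8,  a_2 = 7,  a_3 = 3,  a_4 = 10,  a_5 = 1,  a_6 = 11,  a_7 = 0,  a_8 = 11,  a_9 = 11,  a_{10} = 10,  a_{11} = 9,  a_{12} = 7,  a_{13} = 4,  a_{14} = 11,  a_{15} = 3,  a_{16} = 2,  a_{17} = 5,  a_{18} = 7,  a_{19} = 0,  a_{20} = 7,  a_{21} = 7,  a_{22} = 2,  a_{23} = 9,  a_{24} = 11,  a_{25} = 8,  a_{26} = 7.
The sequence repeats with period 24.
(1128 - 1) mod 24 = 23, so a_{1128} = a_{24} = 11.

11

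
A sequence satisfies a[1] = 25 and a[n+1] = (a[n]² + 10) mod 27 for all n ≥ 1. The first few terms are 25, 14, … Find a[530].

14

Computing terms: a[1] = 25, a[2] = 14, a[3] = 17, a[4] = 2, a[5] = 14.
Since a[5] = a[2] = 14, the sequence is eventually periodic: after a pre-period of length 1 it cycles with period 3.
For n ≥ 2, a[n] depends only on (n - 2) mod 3. (530 - 2) mod 3 = 0, so a[530] = a[2] = 14.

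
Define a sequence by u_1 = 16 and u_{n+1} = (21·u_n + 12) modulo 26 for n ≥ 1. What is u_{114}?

10

Listing terms: u_1 = 16, u_2 = 10, u_3 = 14, u_4 = 20, u_5 = 16.
Since u_5 = u_1 = 16, the sequence is periodic with period 4.
(114 - 1) mod 4 = 1, so u_{114} = u_2 = 10.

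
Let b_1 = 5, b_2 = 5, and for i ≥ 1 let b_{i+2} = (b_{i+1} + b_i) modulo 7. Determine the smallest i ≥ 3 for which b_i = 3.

We have b_1 = 5,  b_2 = 5,  b_3 = 3,  b_4 = 1,  b_5 = 4,  b_6 = 5,  b_7 = 2,  b_8 = 0,  b_9 = 2,  b_{10} = 2,  b_{11} = 4,  b_{12} = 6,  b_{13} = 3,  b_{14} = 2,  b_{15} = 5,  b_{16} = 0,  b_{17} = 5,  b_{18} = 5.
The sequence repeats with period 16.
The value 3 first appears (with i ≥ 3) at b_3.

3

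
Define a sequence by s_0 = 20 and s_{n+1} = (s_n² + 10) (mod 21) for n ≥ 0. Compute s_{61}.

17

s_0 = 20; s_1 = 11; s_2 = 5; s_3 = 14; s_4 = 17; s_5 = 5.
Since s_5 = s_2 = 5, the sequence is eventually periodic: after a pre-period of length 2 it cycles with period 3.
For n ≥ 2, s_n depends only on (n - 2) mod 3. (61 - 2) mod 3 = 2, so s_{61} = s_4 = 17.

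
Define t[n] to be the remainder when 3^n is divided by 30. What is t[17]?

Computing terms: t[1] = 3, t[2] = 9, t[3] = 27, t[4] = 21, t[5] = 3.
Since t[5] = t[1] = 3, the sequence is periodic with period 4.
So t[17] = t[1 + ((17-1) mod 4)] = t[1] = 3.

3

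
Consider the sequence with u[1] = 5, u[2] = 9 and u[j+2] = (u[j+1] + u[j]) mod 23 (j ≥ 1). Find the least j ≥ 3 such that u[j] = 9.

Listing terms: u[1] = 5, u[2] = 9, u[3] = 14, u[4] = 0, u[5] = 14, u[6] = 14, u[7] = 5, u[8] = 19, u[9] = 1, u[10] = 20, u[11] = 21, u[12] = 18, u[13] = 16, u[14] = 11, u[15] = 4, u[16] = 15, u[17] = 19, u[18] = 11, u[19] = 7, u[20] = 18, u[21] = 2, u[22] = 20, u[23] = 22, u[24] = 19, u[25] = 18, u[26] = 14, u[27] = 9, u[28] = 0, u[29] = 9, u[30] = 9, u[31] = 18, u[32] = 4, u[33] = 22, u[34] = 3, u[35] = 2, u[36] = 5, u[37] = 7, u[38] = 12, u[39] = 19, u[40] = 8, u[41] = 4, u[42] = 12, u[43] = 16, u[44] = 5, u[45] = 21, u[46] = 3, u[47] = 1, u[48] = 4, u[49] = 5, u[50] = 9.
Since (u[49], u[50]) = (u[1], u[2]) = (5, 9) (two consecutive terms determine the rest), the sequence is periodic with period 48.
The value 9 first appears (with j ≥ 3) at u[27].

27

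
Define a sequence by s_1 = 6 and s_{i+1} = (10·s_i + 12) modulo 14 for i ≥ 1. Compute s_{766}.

10

We have s_1 = 6, s_2 = 2, s_3 = 4, s_4 = 10, s_5 = 0, s_6 = 12, s_7 = 6.
The sequence repeats with period 6.
So s_{766} = s_{1 + ((766-1) mod 6)} = s_4 = 10.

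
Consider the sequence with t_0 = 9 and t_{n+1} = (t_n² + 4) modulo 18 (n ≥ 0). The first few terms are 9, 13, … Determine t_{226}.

5

Computing terms: t_0 = 9,  t_1 = 13,  t_2 = 11,  t_3 = 17,  t_4 = 5,  t_5 = 11.
Since t_5 = t_2 = 11, the sequence is eventually periodic: after a pre-period of length 2 it cycles with period 3.
For n ≥ 2, t_n depends only on (n - 2) mod 3. (226 - 2) mod 3 = 2, so t_{226} = t_4 = 5.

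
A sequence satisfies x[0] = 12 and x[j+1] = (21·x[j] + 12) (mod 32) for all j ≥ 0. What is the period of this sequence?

x[0] = 12, x[1] = 8, x[2] = 20, x[3] = 16, x[4] = 28, x[5] = 24, x[6] = 4, x[7] = 0, x[8] = 12.
Since x[8] = x[0] = 12, the sequence is periodic with period 8.

8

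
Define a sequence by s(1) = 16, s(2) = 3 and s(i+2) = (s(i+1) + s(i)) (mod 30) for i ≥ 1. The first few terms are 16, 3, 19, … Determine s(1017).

s(1) = 16; s(2) = 3; s(3) = 19; s(4) = 22; s(5) = 11; s(6) = 3; s(7) = 14; s(8) = 17; s(9) = 1; s(10) = 18; s(11) = 19; s(12) = 7; s(13) = 26; s(14) = 3; s(15) = 29; s(16) = 2; s(17) = 1; s(18) = 3; s(19) = 4; s(20) = 7; s(21) = 11; s(22) = 18; s(23) = 29; s(24) = 17; s(25) = 16; s(26) = 3.
The sequence repeats with period 24.
So s(1017) = s(1 + ((1017-1) mod 24)) = s(9) = 1.

1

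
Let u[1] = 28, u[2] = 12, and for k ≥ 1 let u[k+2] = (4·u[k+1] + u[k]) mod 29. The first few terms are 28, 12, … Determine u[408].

12

Listing terms: u[1] = 28, u[2] = 12, u[3] = 18, u[4] = 26, u[5] = 6, u[6] = 21, u[7] = 3, u[8] = 4, u[9] = 19, u[10] = 22, u[11] = 20, u[12] = 15, u[13] = 22, u[14] = 16, u[15] = 28, u[16] = 12.
The sequence repeats with period 14.
So u[408] = u[1 + ((408-1) mod 14)] = u[2] = 12.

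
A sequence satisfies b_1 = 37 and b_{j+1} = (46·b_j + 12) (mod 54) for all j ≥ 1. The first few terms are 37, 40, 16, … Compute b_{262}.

10

We have b_1 = 37,  b_2 = 40,  b_3 = 16,  b_4 = 46,  b_5 = 22,  b_6 = 52,  b_7 = 28,  b_8 = 4,  b_9 = 34,  b_{10} = 10,  b_{11} = 40.
Since b_{11} = b_2 = 40, the sequence is eventually periodic: after a pre-period of length 1 it cycles with period 9.
For j ≥ 2, b_j depends only on (j - 2) mod 9. (262 - 2) mod 9 = 8, so b_{262} = b_{10} = 10.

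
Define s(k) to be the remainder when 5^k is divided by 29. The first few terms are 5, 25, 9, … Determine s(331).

s(1) = 5, s(2) = 25, s(3) = 9, s(4) = 16, s(5) = 22, s(6) = 23, s(7) = 28, s(8) = 24, s(9) = 4, s(10) = 20, s(11) = 13, s(12) = 7, s(13) = 6, s(14) = 1, s(15) = 5.
The sequence repeats with period 14.
So s(331) = s(1 + ((331-1) mod 14)) = s(9) = 4.

4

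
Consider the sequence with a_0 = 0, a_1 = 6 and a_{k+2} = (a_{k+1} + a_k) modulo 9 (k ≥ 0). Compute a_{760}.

0

We have a_0 = 0; a_1 = 6; a_2 = 6; a_3 = 3; a_4 = 0; a_5 = 3; a_6 = 3; a_7 = 6; a_8 = 0; a_9 = 6.
The sequence repeats with period 8.
So a_{760} = a_{0 + ((760-0) mod 8)} = a_0 = 0.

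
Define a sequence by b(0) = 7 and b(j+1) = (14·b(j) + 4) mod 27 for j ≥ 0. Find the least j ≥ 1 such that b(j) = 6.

We have b(0) = 7,  b(1) = 21,  b(2) = 1,  b(3) = 18,  b(4) = 13,  b(5) = 24,  b(6) = 16,  b(7) = 12,  b(8) = 10,  b(9) = 9,  b(10) = 22,  b(11) = 15,  b(12) = 25,  b(13) = 3,  b(14) = 19,  b(15) = 0,  b(16) = 4,  b(17) = 6,  b(18) = 7.
Since b(18) = b(0) = 7, the sequence is periodic with period 18.
The value 6 first appears (with j ≥ 1) at b(17).

17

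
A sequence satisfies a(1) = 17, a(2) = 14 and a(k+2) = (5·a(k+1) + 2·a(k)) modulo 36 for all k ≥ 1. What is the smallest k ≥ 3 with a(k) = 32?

3

Computing terms: a(1) = 17; a(2) = 14; a(3) = 32; a(4) = 8; a(5) = 32; a(6) = 32; a(7) = 8.
Since (a(6), a(7)) = (a(3), a(4)) = (32, 8) (two consecutive terms determine the rest), the sequence is eventually periodic: after a pre-period of length 2 it cycles with period 3.
The value 32 first appears (with k ≥ 3) at a(3).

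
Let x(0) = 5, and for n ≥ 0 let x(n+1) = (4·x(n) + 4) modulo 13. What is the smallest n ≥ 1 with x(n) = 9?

2

x(0) = 5,  x(1) = 11,  x(2) = 9,  x(3) = 1,  x(4) = 8,  x(5) = 10,  x(6) = 5.
Since x(6) = x(0) = 5, the sequence is periodic with period 6.
The value 9 first appears (with n ≥ 1) at x(2).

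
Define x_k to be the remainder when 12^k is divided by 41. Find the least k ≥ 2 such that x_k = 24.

Listing terms: x_1 = 12, x_2 = 21, x_3 = 6, x_4 = 31, x_5 = 3, x_6 = 36, x_7 = 22, x_8 = 18, x_9 = 11, x_{10} = 9, x_{11} = 26, x_{12} = 25, x_{13} = 13, x_{14} = 33, x_{15} = 27, x_{16} = 37, x_{17} = 34, x_{18} = 39, x_{19} = 17, x_{20} = 40, x_{21} = 29, x_{22} = 20, x_{23} = 35, x_{24} = 10, x_{25} = 38, x_{26} = 5, x_{27} = 19, x_{28} = 23, x_{29} = 30, x_{30} = 32, x_{31} = 15, x_{32} = 16, x_{33} = 28, x_{34} = 8, x_{35} = 14, x_{36} = 4, x_{37} = 7, x_{38} = 2, x_{39} = 24, x_{40} = 1, x_{41} = 12.
Since x_{41} = x_1 = 12, the sequence is periodic with period 40.
The value 24 first appears (with k ≥ 2) at x_{39}.

39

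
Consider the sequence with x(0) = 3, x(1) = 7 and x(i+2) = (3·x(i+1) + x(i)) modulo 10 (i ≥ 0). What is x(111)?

9

Listing terms: x(0) = 3,  x(1) = 7,  x(2) = 4,  x(3) = 9,  x(4) = 1,  x(5) = 2,  x(6) = 7,  x(7) = 3,  x(8) = 6,  x(9) = 1,  x(10) = 9,  x(11) = 8,  x(12) = 3,  x(13) = 7.
Since (x(12), x(13)) = (x(0), x(1)) = (3, 7) (two consecutive terms determine the rest), the sequence is periodic with period 12.
(111 - 0) mod 12 = 3, so x(111) = x(3) = 9.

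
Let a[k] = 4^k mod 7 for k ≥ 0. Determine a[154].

a[0] = 1; a[1] = 4; a[2] = 2; a[3] = 1.
Since a[3] = a[0] = 1, the sequence is periodic with period 3.
So a[154] = a[0 + ((154-0) mod 3)] = a[1] = 4.

4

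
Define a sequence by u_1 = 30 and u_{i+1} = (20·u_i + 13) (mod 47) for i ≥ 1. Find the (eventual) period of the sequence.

46

We have u_1 = 30, u_2 = 2, u_3 = 6, u_4 = 39, u_5 = 41, u_6 = 34, u_7 = 35, u_8 = 8, u_9 = 32, u_{10} = 42, u_{11} = 7, u_{12} = 12, u_{13} = 18, u_{14} = 44, u_{15} = 0, u_{16} = 13, u_{17} = 38, u_{18} = 21, u_{19} = 10, u_{20} = 25, u_{21} = 43, u_{22} = 27, u_{23} = 36, u_{24} = 28, u_{25} = 9, u_{26} = 5, u_{27} = 19, u_{28} = 17, u_{29} = 24, u_{30} = 23, u_{31} = 3, u_{32} = 26, u_{33} = 16, u_{34} = 4, u_{35} = 46, u_{36} = 40, u_{37} = 14, u_{38} = 11, u_{39} = 45, u_{40} = 20, u_{41} = 37, u_{42} = 1, u_{43} = 33, u_{44} = 15, u_{45} = 31, u_{46} = 22, u_{47} = 30.
The sequence repeats with period 46.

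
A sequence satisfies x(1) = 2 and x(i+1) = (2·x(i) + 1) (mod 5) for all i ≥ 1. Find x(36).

We have x(1) = 2; x(2) = 0; x(3) = 1; x(4) = 3; x(5) = 2.
The sequence repeats with period 4.
(36 - 1) mod 4 = 3, so x(36) = x(4) = 3.

3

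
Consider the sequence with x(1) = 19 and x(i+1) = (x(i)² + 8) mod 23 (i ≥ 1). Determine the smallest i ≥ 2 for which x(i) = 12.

Computing terms: x(1) = 19; x(2) = 1; x(3) = 9; x(4) = 20; x(5) = 17; x(6) = 21; x(7) = 12; x(8) = 14; x(9) = 20.
Since x(9) = x(4) = 20, the sequence is eventually periodic: after a pre-period of length 3 it cycles with period 5.
The value 12 first appears (with i ≥ 2) at x(7).

7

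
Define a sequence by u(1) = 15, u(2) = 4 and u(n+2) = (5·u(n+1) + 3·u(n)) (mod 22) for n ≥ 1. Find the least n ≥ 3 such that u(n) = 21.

We have u(1) = 15,  u(2) = 4,  u(3) = 21,  u(4) = 7,  u(5) = 10,  u(6) = 5,  u(7) = 11,  u(8) = 4,  u(9) = 9,  u(10) = 13,  u(11) = 4,  u(12) = 15,  u(13) = 21,  u(14) = 18,  u(15) = 21,  u(16) = 5,  u(17) = 0,  u(18) = 15,  u(19) = 9,  u(20) = 2,  u(21) = 15,  u(22) = 15,  u(23) = 10,  u(24) = 7,  u(25) = 21,  u(26) = 16,  u(27) = 11,  u(28) = 15,  u(29) = 20,  u(30) = 13,  u(31) = 15,  u(32) = 4.
The sequence repeats with period 30.
The value 21 first appears (with n ≥ 3) at u(3).

3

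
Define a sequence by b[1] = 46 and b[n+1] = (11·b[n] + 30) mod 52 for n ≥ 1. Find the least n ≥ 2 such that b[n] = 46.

13

Listing terms: b[1] = 46, b[2] = 16, b[3] = 50, b[4] = 8, b[5] = 14, b[6] = 28, b[7] = 26, b[8] = 4, b[9] = 22, b[10] = 12, b[11] = 6, b[12] = 44, b[13] = 46.
The sequence repeats with period 12.
The value 46 next appears (with n ≥ 2) at b[13].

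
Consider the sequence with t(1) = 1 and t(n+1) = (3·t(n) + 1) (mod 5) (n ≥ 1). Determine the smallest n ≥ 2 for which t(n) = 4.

Computing terms: t(1) = 1, t(2) = 4, t(3) = 3, t(4) = 0, t(5) = 1.
The sequence repeats with period 4.
The value 4 first appears (with n ≥ 2) at t(2).

2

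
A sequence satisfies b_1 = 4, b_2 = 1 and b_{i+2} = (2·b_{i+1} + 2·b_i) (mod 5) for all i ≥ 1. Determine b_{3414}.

b_1 = 4, b_2 = 1, b_3 = 0, b_4 = 2, b_5 = 4, b_6 = 2, b_7 = 2, b_8 = 3, b_9 = 0, b_{10} = 1, b_{11} = 2, b_{12} = 1, b_{13} = 1, b_{14} = 4, b_{15} = 0, b_{16} = 3, b_{17} = 1, b_{18} = 3, b_{19} = 3, b_{20} = 2, b_{21} = 0, b_{22} = 4, b_{23} = 3, b_{24} = 4, b_{25} = 4, b_{26} = 1.
Since (b_{25}, b_{26}) = (b_1, b_2) = (4, 1) (two consecutive terms determine the rest), the sequence is periodic with period 24.
So b_{3414} = b_{1 + ((3414-1) mod 24)} = b_6 = 2.

2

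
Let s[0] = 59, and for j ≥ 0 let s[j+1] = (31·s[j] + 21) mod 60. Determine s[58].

s[0] = 59; s[1] = 50; s[2] = 11; s[3] = 2; s[4] = 23; s[5] = 14; s[6] = 35; s[7] = 26; s[8] = 47; s[9] = 38; s[10] = 59.
Since s[10] = s[0] = 59, the sequence is periodic with period 10.
So s[58] = s[0 + ((58-0) mod 10)] = s[8] = 47.

47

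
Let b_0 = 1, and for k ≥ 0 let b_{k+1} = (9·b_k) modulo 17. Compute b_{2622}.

4

b_0 = 1, b_1 = 9, b_2 = 13, b_3 = 15, b_4 = 16, b_5 = 8, b_6 = 4, b_7 = 2, b_8 = 1.
The sequence repeats with period 8.
(2622 - 0) mod 8 = 6, so b_{2622} = b_6 = 4.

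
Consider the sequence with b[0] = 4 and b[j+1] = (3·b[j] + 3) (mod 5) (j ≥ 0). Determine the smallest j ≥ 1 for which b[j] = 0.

1

Computing terms: b[0] = 4; b[1] = 0; b[2] = 3; b[3] = 2; b[4] = 4.
Since b[4] = b[0] = 4, the sequence is periodic with period 4.
The value 0 first appears (with j ≥ 1) at b[1].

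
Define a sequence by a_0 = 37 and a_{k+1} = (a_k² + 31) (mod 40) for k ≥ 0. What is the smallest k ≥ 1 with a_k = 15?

4

a_0 = 37; a_1 = 0; a_2 = 31; a_3 = 32; a_4 = 15; a_5 = 16; a_6 = 7; a_7 = 0.
Since a_7 = a_1 = 0, the sequence is eventually periodic: after a pre-period of length 1 it cycles with period 6.
The value 15 first appears (with k ≥ 1) at a_4.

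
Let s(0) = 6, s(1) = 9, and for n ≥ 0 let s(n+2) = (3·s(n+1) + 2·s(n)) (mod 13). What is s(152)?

5

s(0) = 6, s(1) = 9, s(2) = 0, s(3) = 5, s(4) = 2, s(5) = 3, s(6) = 0, s(7) = 6, s(8) = 5, s(9) = 1, s(10) = 0, s(11) = 2, s(12) = 6, s(13) = 9.
The sequence repeats with period 12.
(152 - 0) mod 12 = 8, so s(152) = s(8) = 5.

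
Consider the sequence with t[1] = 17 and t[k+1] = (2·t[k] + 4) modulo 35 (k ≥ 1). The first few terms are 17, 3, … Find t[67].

We have t[1] = 17; t[2] = 3; t[3] = 10; t[4] = 24; t[5] = 17.
The sequence repeats with period 4.
(67 - 1) mod 4 = 2, so t[67] = t[3] = 10.

10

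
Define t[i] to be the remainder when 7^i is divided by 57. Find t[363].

Computing terms: t[0] = 1; t[1] = 7; t[2] = 49; t[3] = 1.
The sequence repeats with period 3.
So t[363] = t[0 + ((363-0) mod 3)] = t[0] = 1.

1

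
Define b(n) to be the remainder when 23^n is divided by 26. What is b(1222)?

b(1) = 23, b(2) = 9, b(3) = 25, b(4) = 3, b(5) = 17, b(6) = 1, b(7) = 23.
Since b(7) = b(1) = 23, the sequence is periodic with period 6.
(1222 - 1) mod 6 = 3, so b(1222) = b(4) = 3.

3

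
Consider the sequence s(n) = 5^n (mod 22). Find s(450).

1

We have s(1) = 5,  s(2) = 3,  s(3) = 15,  s(4) = 9,  s(5) = 1,  s(6) = 5.
Since s(6) = s(1) = 5, the sequence is periodic with period 5.
(450 - 1) mod 5 = 4, so s(450) = s(5) = 1.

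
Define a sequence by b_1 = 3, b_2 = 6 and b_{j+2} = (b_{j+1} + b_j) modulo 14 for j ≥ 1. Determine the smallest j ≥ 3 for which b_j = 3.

16

Computing terms: b_1 = 3, b_2 = 6, b_3 = 9, b_4 = 1, b_5 = 10, b_6 = 11, b_7 = 7, b_8 = 4, b_9 = 11, b_{10} = 1, b_{11} = 12, b_{12} = 13, b_{13} = 11, b_{14} = 10, b_{15} = 7, b_{16} = 3, b_{17} = 10, b_{18} = 13, b_{19} = 9, b_{20} = 8, b_{21} = 3, b_{22} = 11, b_{23} = 0, b_{24} = 11, b_{25} = 11, b_{26} = 8, b_{27} = 5, b_{28} = 13, b_{29} = 4, b_{30} = 3, b_{31} = 7, b_{32} = 10, b_{33} = 3, b_{34} = 13, b_{35} = 2, b_{36} = 1, b_{37} = 3, b_{38} = 4, b_{39} = 7, b_{40} = 11, b_{41} = 4, b_{42} = 1, b_{43} = 5, b_{44} = 6, b_{45} = 11, b_{46} = 3, b_{47} = 0, b_{48} = 3, b_{49} = 3, b_{50} = 6.
Since (b_{49}, b_{50}) = (b_1, b_2) = (3, 6) (two consecutive terms determine the rest), the sequence is periodic with period 48.
The value 3 first appears (with j ≥ 3) at b_{16}.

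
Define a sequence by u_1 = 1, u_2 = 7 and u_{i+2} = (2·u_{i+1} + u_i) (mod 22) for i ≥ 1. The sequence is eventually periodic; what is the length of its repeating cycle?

Listing terms: u_1 = 1; u_2 = 7; u_3 = 15; u_4 = 15; u_5 = 1; u_6 = 17; u_7 = 13; u_8 = 21; u_9 = 11; u_{10} = 21; u_{11} = 9; u_{12} = 17; u_{13} = 21; u_{14} = 15; u_{15} = 7; u_{16} = 7; u_{17} = 21; u_{18} = 5; u_{19} = 9; u_{20} = 1; u_{21} = 11; u_{22} = 1; u_{23} = 13; u_{24} = 5; u_{25} = 1; u_{26} = 7.
The sequence repeats with period 24.

24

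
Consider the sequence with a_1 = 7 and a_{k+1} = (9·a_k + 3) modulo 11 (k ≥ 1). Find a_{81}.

Listing terms: a_1 = 7,  a_2 = 0,  a_3 = 3,  a_4 = 8,  a_5 = 9,  a_6 = 7.
Since a_6 = a_1 = 7, the sequence is periodic with period 5.
So a_{81} = a_{1 + ((81-1) mod 5)} = a_1 = 7.

7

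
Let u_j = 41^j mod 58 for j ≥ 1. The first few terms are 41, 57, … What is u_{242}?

Computing terms: u_1 = 41,  u_2 = 57,  u_3 = 17,  u_4 = 1,  u_5 = 41.
The sequence repeats with period 4.
(242 - 1) mod 4 = 1, so u_{242} = u_2 = 57.

57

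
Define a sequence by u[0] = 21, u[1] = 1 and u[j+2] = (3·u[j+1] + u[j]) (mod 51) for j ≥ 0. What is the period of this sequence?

Listing terms: u[0] = 21, u[1] = 1, u[2] = 24, u[3] = 22, u[4] = 39, u[5] = 37, u[6] = 48, u[7] = 28, u[8] = 30, u[9] = 16, u[10] = 27, u[11] = 46, u[12] = 12, u[13] = 31, u[14] = 3, u[15] = 40, u[16] = 21, u[17] = 1.
Since (u[16], u[17]) = (u[0], u[1]) = (21, 1) (two consecutive terms determine the rest), the sequence is periodic with period 16.

16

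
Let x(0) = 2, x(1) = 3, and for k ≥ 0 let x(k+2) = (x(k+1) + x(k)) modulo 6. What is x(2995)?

5

x(0) = 2,  x(1) = 3,  x(2) = 5,  x(3) = 2,  x(4) = 1,  x(5) = 3,  x(6) = 4,  x(7) = 1,  x(8) = 5,  x(9) = 0,  x(10) = 5,  x(11) = 5,  x(12) = 4,  x(13) = 3,  x(14) = 1,  x(15) = 4,  x(16) = 5,  x(17) = 3,  x(18) = 2,  x(19) = 5,  x(20) = 1,  x(21) = 0,  x(22) = 1,  x(23) = 1,  x(24) = 2,  x(25) = 3.
The sequence repeats with period 24.
(2995 - 0) mod 24 = 19, so x(2995) = x(19) = 5.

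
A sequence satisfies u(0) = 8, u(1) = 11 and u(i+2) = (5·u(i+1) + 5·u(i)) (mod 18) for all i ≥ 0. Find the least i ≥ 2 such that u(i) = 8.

3

We have u(0) = 8,  u(1) = 11,  u(2) = 5,  u(3) = 8,  u(4) = 11.
The sequence repeats with period 3.
The value 8 next appears (with i ≥ 2) at u(3).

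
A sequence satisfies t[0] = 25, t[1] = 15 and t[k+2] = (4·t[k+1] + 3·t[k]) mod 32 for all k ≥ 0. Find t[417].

Computing terms: t[0] = 25, t[1] = 15, t[2] = 7, t[3] = 9, t[4] = 25, t[5] = 31, t[6] = 7, t[7] = 25, t[8] = 25, t[9] = 15.
The sequence repeats with period 8.
So t[417] = t[0 + ((417-0) mod 8)] = t[1] = 15.

15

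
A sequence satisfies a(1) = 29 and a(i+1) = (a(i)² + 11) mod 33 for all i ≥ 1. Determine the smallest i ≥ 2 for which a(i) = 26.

5

a(1) = 29, a(2) = 27, a(3) = 14, a(4) = 9, a(5) = 26, a(6) = 27.
Since a(6) = a(2) = 27, the sequence is eventually periodic: after a pre-period of length 1 it cycles with period 4.
The value 26 first appears (with i ≥ 2) at a(5).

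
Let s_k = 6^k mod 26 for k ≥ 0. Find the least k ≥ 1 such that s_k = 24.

Computing terms: s_0 = 1; s_1 = 6; s_2 = 10; s_3 = 8; s_4 = 22; s_5 = 2; s_6 = 12; s_7 = 20; s_8 = 16; s_9 = 18; s_{10} = 4; s_{11} = 24; s_{12} = 14; s_{13} = 6.
Since s_{13} = s_1 = 6, the sequence is eventually periodic: after a pre-period of length 1 it cycles with period 12.
The value 24 first appears (with k ≥ 1) at s_{11}.

11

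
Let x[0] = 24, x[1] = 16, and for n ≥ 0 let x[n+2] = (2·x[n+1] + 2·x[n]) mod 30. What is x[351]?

18

x[0] = 24; x[1] = 16; x[2] = 20; x[3] = 12; x[4] = 4; x[5] = 2; x[6] = 12; x[7] = 28; x[8] = 20; x[9] = 6; x[10] = 22; x[11] = 26; x[12] = 6; x[13] = 4; x[14] = 20; x[15] = 18; x[16] = 16; x[17] = 8; x[18] = 18; x[19] = 22; x[20] = 20; x[21] = 24; x[22] = 28; x[23] = 14; x[24] = 24; x[25] = 16.
The sequence repeats with period 24.
So x[351] = x[0 + ((351-0) mod 24)] = x[15] = 18.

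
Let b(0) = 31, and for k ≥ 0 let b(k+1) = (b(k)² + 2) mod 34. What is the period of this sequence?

b(0) = 31; b(1) = 11; b(2) = 21; b(3) = 1; b(4) = 3; b(5) = 11.
Since b(5) = b(1) = 11, the sequence is eventually periodic: after a pre-period of length 1 it cycles with period 4.

4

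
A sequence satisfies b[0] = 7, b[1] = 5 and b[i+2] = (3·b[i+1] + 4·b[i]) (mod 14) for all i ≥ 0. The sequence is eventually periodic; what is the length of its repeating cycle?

b[0] = 7; b[1] = 5; b[2] = 1; b[3] = 9; b[4] = 3; b[5] = 3; b[6] = 7; b[7] = 5.
The sequence repeats with period 6.

6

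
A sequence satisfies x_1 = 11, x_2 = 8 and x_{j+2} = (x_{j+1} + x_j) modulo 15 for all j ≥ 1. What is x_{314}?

8

x_1 = 11; x_2 = 8; x_3 = 4; x_4 = 12; x_5 = 1; x_6 = 13; x_7 = 14; x_8 = 12; x_9 = 11; x_{10} = 8.
The sequence repeats with period 8.
So x_{314} = x_{1 + ((314-1) mod 8)} = x_2 = 8.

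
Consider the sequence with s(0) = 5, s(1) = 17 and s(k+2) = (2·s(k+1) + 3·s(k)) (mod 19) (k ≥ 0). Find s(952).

s(0) = 5, s(1) = 17, s(2) = 11, s(3) = 16, s(4) = 8, s(5) = 7, s(6) = 0, s(7) = 2, s(8) = 4, s(9) = 14, s(10) = 2, s(11) = 8, s(12) = 3, s(13) = 11, s(14) = 12, s(15) = 0, s(16) = 17, s(17) = 15, s(18) = 5, s(19) = 17.
The sequence repeats with period 18.
So s(952) = s(0 + ((952-0) mod 18)) = s(16) = 17.

17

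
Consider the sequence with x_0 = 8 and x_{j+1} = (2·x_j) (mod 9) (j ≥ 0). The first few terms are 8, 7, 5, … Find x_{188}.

x_0 = 8, x_1 = 7, x_2 = 5, x_3 = 1, x_4 = 2, x_5 = 4, x_6 = 8.
Since x_6 = x_0 = 8, the sequence is periodic with period 6.
(188 - 0) mod 6 = 2, so x_{188} = x_2 = 5.

5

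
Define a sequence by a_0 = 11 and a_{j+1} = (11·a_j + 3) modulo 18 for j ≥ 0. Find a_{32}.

17

We have a_0 = 11,  a_1 = 16,  a_2 = 17,  a_3 = 10,  a_4 = 5,  a_5 = 4,  a_6 = 11.
The sequence repeats with period 6.
(32 - 0) mod 6 = 2, so a_{32} = a_2 = 17.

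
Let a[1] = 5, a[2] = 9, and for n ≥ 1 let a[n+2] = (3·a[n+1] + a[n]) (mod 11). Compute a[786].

9

a[1] = 5, a[2] = 9, a[3] = 10, a[4] = 6, a[5] = 6, a[6] = 2, a[7] = 1, a[8] = 5, a[9] = 5, a[10] = 9.
The sequence repeats with period 8.
So a[786] = a[1 + ((786-1) mod 8)] = a[2] = 9.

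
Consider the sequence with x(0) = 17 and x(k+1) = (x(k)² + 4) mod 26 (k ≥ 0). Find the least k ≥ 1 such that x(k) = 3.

x(0) = 17, x(1) = 7, x(2) = 1, x(3) = 5, x(4) = 3, x(5) = 13, x(6) = 17.
Since x(6) = x(0) = 17, the sequence is periodic with period 6.
The value 3 first appears (with k ≥ 1) at x(4).

4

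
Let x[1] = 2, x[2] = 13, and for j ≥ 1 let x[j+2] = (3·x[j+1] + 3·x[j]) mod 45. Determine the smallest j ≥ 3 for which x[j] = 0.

3

Listing terms: x[1] = 2, x[2] = 13, x[3] = 0, x[4] = 39, x[5] = 27, x[6] = 18, x[7] = 0, x[8] = 9, x[9] = 27, x[10] = 18.
Since (x[9], x[10]) = (x[5], x[6]) = (27, 18) (two consecutive terms determine the rest), the sequence is eventually periodic: after a pre-period of length 4 it cycles with period 4.
The value 0 first appears (with j ≥ 3) at x[3].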